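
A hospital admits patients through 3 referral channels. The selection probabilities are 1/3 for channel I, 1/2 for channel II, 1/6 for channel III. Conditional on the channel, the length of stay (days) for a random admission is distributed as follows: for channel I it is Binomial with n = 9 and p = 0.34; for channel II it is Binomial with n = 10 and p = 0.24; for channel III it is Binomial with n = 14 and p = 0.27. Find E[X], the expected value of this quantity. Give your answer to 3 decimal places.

2.850

Component means — I: 3.06; II: 2.4; III: 3.78.
E[X] = 0.333333·3.06 + 0.5·2.4 + 0.166667·3.78 = 2.85.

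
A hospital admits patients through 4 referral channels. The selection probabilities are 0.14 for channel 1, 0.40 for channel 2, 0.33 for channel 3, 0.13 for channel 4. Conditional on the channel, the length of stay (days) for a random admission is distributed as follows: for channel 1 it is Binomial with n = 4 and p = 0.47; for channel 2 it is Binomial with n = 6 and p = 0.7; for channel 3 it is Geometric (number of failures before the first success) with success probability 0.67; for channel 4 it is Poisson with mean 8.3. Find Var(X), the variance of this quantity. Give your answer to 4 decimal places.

8.4091

Per component, 1: μ=1.88, E[X²]=4.5308; 2: μ=4.2, E[X²]=18.9; 3: μ=0.492537, E[X²]=0.977723; 4: μ=8.3, E[X²]=77.19.
E[X] = 0.14·1.88 + 0.4·4.2 + 0.33·0.492537 + 0.13·8.3 = 3.18474.
E[X²] = 0.14·4.5308 + 0.4·18.9 + 0.33·0.977723 + 0.13·77.19 = 18.5517.
Var(X) = E[X²] − (E[X])² = 18.5517 − 10.1426 = 8.40911.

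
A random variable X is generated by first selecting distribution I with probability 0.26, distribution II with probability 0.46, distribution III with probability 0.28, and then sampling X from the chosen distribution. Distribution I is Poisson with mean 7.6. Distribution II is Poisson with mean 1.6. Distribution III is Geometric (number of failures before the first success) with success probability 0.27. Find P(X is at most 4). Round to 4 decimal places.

0.7035

Conditional on each component, P(X ≤ 4): I: 0.124939; II: 0.976318; III: 0.792693.
By total probability, P(X ≤ 4) = 0.26·0.124939 + 0.46·0.976318 + 0.28·0.792693 = 0.703544.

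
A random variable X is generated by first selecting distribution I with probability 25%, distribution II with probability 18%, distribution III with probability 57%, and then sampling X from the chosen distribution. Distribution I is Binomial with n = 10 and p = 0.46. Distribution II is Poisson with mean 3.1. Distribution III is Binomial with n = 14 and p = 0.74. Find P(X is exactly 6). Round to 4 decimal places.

Conditional on each component, P(X = 6): I: 0.169177; II: 0.0555296; III: 0.0102975.
By total probability, P(X = 6) = 0.25·0.169177 + 0.18·0.0555296 + 0.57·0.0102975 = 0.0581592.

0.0582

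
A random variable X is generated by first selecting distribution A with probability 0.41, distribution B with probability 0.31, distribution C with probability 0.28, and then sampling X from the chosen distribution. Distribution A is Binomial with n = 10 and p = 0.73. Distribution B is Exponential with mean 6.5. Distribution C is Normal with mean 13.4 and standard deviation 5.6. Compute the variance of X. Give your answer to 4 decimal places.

31.1720

Per component, A: μ=7.3, E[X²]=55.261; B: μ=6.5, E[X²]=84.5; C: μ=13.4, E[X²]=210.92.
E[X] = 0.41·7.3 + 0.31·6.5 + 0.28·13.4 = 8.76.
E[X²] = 0.41·55.261 + 0.31·84.5 + 0.28·210.92 = 107.91.
Var(X) = E[X²] − (E[X])² = 107.91 − 76.7376 = 31.172.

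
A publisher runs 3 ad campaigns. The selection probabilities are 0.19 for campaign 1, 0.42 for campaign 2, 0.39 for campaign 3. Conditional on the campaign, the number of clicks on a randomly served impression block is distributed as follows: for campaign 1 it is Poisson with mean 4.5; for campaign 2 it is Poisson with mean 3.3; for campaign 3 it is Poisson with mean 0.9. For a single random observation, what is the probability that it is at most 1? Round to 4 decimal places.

Conditional on each campaign, P(X ≤ 1): 1: 0.0610995; 2: 0.158598; 3: 0.772482.
By total probability, P(X ≤ 1) = 0.19·0.0610995 + 0.42·0.158598 + 0.39·0.772482 = 0.379488.

0.3795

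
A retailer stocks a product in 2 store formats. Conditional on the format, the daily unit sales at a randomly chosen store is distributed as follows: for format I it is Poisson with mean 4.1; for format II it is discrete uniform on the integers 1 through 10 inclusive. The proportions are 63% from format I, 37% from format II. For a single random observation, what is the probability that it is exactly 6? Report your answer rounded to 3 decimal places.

Conditional on each format, P(X = 6): I: 0.109336; II: 0.1.
By total probability, P(X = 6) = 0.63·0.109336 + 0.37·0.1 = 0.105882.

0.106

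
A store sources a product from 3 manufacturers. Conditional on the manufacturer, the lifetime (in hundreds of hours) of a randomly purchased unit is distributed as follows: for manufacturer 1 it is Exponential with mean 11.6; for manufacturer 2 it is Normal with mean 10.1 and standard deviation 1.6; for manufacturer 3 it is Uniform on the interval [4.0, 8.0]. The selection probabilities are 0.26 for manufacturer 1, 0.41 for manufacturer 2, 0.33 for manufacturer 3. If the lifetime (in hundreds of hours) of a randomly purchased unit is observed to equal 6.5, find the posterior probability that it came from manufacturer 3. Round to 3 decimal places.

0.798

Likelihoods f(6.5 | ·): 1: 0.0492252; 2: 0.0198373; 3: 0.25.
Posterior ∝ prior × likelihood. Numerator for 3: 0.33·0.25 = 0.0825.
Normalizing constant: 0.26·0.0492252 + 0.41·0.0198373 + 0.33·0.25 = 0.103432.
P(3 | observation) = 0.0825 / 0.103432 = 0.797627.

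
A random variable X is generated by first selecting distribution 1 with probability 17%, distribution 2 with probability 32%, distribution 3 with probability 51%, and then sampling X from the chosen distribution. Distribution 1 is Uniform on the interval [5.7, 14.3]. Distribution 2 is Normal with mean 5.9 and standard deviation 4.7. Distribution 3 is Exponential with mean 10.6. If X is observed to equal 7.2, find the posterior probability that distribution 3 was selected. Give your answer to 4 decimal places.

Likelihoods f(7.2 | ·): 1: 0.116279; 2: 0.0816957; 3: 0.0478301.
Posterior ∝ prior × likelihood. Numerator for 3: 0.51·0.0478301 = 0.0243934.
Normalizing constant: 0.17·0.116279 + 0.32·0.0816957 + 0.51·0.0478301 = 0.0703034.
P(3 | observation) = 0.0243934 / 0.0703034 = 0.346973.

0.3470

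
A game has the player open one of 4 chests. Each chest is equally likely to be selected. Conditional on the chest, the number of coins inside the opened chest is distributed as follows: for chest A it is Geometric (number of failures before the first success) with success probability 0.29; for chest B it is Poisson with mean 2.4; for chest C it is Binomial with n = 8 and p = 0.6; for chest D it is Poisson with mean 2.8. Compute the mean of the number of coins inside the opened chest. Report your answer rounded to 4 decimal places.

3.1121

Component means — A: 2.44828; B: 2.4; C: 4.8; D: 2.8.
E[X] = 0.25·2.44828 + 0.25·2.4 + 0.25·4.8 + 0.25·2.8 = 3.11207.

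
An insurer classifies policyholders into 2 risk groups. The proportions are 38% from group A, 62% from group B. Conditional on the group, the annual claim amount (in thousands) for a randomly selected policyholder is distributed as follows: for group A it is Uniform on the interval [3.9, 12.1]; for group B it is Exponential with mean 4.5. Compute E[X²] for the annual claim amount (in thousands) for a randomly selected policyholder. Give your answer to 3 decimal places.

For each component E[X²] = Var + (mean)², giving A: 69.6033; B: 40.5.
Overall E[X²] = 0.38·69.6033 + 0.62·40.5 = 51.5593.

51.559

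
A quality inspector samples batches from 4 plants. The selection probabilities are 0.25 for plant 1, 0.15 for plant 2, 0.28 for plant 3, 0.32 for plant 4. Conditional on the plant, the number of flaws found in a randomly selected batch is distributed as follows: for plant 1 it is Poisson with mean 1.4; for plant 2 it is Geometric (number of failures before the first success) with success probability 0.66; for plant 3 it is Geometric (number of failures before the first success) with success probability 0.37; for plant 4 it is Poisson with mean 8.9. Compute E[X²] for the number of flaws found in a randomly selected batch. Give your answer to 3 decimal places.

For each component E[X²] = Var + (mean)², giving 1: 3.36; 2: 1.04591; 3: 7.5011; 4: 88.11.
Overall E[X²] = 0.25·3.36 + 0.15·1.04591 + 0.28·7.5011 + 0.32·88.11 = 31.2924.

31.292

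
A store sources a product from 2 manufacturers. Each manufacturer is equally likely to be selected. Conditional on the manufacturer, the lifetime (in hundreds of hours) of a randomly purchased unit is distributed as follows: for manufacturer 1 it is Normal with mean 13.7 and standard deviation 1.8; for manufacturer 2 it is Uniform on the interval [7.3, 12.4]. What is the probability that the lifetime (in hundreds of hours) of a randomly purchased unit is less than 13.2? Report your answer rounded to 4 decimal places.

Conditional on each manufacturer, P(X < 13.2): 1: 0.390591; 2: 1.
By total probability, P(X < 13.2) = 0.5·0.390591 + 0.5·1 = 0.695296.

0.6953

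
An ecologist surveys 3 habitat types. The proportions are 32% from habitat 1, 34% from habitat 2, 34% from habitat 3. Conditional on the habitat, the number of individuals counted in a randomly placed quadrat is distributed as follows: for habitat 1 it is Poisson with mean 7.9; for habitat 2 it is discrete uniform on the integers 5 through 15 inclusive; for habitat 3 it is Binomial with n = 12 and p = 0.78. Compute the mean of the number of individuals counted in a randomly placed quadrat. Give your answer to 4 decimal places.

Component means — 1: 7.9; 2: 10; 3: 9.36.
E[X] = 0.32·7.9 + 0.34·10 + 0.34·9.36 = 9.1104.

9.1104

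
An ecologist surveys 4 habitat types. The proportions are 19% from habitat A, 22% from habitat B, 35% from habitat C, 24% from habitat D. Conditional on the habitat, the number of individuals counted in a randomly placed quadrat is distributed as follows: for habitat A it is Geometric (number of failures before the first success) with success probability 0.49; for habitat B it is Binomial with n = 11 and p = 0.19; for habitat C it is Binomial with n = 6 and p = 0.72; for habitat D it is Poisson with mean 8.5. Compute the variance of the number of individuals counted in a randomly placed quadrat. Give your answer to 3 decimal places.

10.558

Per component, A: μ=1.04082, E[X²]=3.20741; B: μ=2.09, E[X²]=6.061; C: μ=4.32, E[X²]=19.872; D: μ=8.5, E[X²]=80.75.
E[X] = 0.19·1.04082 + 0.22·2.09 + 0.35·4.32 + 0.24·8.5 = 4.20956.
E[X²] = 0.19·3.20741 + 0.22·6.061 + 0.35·19.872 + 0.24·80.75 = 28.278.
Var(X) = E[X²] − (E[X])² = 28.278 − 17.7204 = 10.5577.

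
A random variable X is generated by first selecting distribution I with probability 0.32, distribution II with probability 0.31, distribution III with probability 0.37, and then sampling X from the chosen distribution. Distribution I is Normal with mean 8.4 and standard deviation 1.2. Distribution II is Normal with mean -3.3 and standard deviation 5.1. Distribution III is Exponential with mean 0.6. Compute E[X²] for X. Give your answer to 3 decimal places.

For each component E[X²] = Var + (mean)², giving I: 72; II: 36.9; III: 0.72.
Overall E[X²] = 0.32·72 + 0.31·36.9 + 0.37·0.72 = 34.7454.

34.745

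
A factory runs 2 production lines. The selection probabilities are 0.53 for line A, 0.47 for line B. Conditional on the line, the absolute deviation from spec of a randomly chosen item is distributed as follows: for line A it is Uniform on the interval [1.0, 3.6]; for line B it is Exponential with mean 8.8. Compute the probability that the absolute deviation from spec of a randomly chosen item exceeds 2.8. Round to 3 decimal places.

Conditional on each line, P(X > 2.8): A: 0.307692; B: 0.727471.
By total probability, P(X > 2.8) = 0.53·0.307692 + 0.47·0.727471 = 0.504988.

0.505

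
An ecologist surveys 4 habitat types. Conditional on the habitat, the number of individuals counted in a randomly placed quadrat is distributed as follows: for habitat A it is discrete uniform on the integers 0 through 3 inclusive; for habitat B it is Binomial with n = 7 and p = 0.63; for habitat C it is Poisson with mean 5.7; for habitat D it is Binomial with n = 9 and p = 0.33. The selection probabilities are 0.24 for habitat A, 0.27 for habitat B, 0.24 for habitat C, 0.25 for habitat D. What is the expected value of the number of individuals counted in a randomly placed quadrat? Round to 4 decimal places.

Component means — A: 1.5; B: 4.41; C: 5.7; D: 2.97.
E[X] = 0.24·1.5 + 0.27·4.41 + 0.24·5.7 + 0.25·2.97 = 3.6612.

3.6612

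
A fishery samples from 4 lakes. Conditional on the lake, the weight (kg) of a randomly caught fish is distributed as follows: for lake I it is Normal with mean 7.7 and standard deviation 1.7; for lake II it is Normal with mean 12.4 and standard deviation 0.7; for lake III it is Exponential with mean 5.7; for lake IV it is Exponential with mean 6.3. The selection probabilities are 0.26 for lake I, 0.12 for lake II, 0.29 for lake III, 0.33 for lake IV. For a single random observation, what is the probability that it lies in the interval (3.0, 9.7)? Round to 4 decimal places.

0.4808

Conditional on each lake, P(3.0 < X < 9.7): I: 0.877448; II: 5.73601e-05; III: 0.408414; IV: 0.406696.
By total probability, P(3.0 < X < 9.7) = 0.26·0.877448 + 0.12·5.73601e-05 + 0.29·0.408414 + 0.33·0.406696 = 0.480793.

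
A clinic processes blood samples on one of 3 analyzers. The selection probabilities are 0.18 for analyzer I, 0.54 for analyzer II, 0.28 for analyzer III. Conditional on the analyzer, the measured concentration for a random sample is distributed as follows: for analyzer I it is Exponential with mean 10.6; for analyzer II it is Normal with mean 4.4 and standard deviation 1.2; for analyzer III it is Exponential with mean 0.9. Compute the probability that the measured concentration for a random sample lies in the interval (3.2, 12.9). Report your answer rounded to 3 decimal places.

Conditional on each analyzer, P(3.2 < X < 12.9): I: 0.443299; II: 0.841345; III: 0.0285649.
By total probability, P(3.2 < X < 12.9) = 0.18·0.443299 + 0.54·0.841345 + 0.28·0.0285649 = 0.542118.

0.542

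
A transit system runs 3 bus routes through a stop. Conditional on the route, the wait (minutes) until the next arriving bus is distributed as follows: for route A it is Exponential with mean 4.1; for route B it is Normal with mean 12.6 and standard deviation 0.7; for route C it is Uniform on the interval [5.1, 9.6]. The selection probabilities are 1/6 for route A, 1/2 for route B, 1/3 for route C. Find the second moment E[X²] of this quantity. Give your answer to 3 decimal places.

For each component E[X²] = Var + (mean)², giving A: 33.62; B: 159.25; C: 55.71.
Overall E[X²] = 0.166667·33.62 + 0.5·159.25 + 0.333333·55.71 = 103.798.

103.798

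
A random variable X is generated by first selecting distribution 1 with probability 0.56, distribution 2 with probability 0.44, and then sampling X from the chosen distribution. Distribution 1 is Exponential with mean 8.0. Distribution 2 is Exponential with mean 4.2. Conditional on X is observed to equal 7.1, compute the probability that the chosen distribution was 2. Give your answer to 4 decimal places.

Likelihoods f(7.1 | ·): 1: 0.0514605; 2: 0.0439123.
Posterior ∝ prior × likelihood. Numerator for 2: 0.44·0.0439123 = 0.0193214.
Normalizing constant: 0.56·0.0514605 + 0.44·0.0439123 = 0.0481393.
P(2 | observation) = 0.0193214 / 0.0481393 = 0.401365.

0.4014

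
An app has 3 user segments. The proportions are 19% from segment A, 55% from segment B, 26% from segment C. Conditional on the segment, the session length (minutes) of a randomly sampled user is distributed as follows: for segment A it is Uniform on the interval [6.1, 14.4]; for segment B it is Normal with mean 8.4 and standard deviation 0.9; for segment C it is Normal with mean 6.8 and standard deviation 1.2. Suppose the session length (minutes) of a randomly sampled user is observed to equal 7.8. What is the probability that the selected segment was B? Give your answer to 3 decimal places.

Likelihoods f(7.8 | ·): A: 0.120482; B: 0.354942; C: 0.234927.
Posterior ∝ prior × likelihood. Numerator for B: 0.55·0.354942 = 0.195218.
Normalizing constant: 0.19·0.120482 + 0.55·0.354942 + 0.26·0.234927 = 0.279191.
P(B | observation) = 0.195218 / 0.279191 = 0.699229.

0.699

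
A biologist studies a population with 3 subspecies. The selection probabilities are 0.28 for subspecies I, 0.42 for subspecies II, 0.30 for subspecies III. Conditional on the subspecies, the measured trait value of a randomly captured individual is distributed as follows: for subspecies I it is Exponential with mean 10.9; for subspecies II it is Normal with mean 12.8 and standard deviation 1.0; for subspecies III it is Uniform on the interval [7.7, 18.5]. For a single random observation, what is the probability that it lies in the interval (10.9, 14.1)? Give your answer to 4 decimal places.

0.4824

Conditional on each subspecies, P(10.9 < X < 14.1): I: 0.0935918; II: 0.874483; III: 0.296296.
By total probability, P(10.9 < X < 14.1) = 0.28·0.0935918 + 0.42·0.874483 + 0.3·0.296296 = 0.482377.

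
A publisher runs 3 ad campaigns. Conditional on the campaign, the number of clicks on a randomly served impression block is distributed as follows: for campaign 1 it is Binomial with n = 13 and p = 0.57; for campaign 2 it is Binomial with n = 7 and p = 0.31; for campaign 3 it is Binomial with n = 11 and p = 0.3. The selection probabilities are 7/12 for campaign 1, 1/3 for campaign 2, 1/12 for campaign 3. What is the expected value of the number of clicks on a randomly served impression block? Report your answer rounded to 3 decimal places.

5.321

Component means — 1: 7.41; 2: 2.17; 3: 3.3.
E[X] = 0.583333·7.41 + 0.333333·2.17 + 0.0833333·3.3 = 5.32083.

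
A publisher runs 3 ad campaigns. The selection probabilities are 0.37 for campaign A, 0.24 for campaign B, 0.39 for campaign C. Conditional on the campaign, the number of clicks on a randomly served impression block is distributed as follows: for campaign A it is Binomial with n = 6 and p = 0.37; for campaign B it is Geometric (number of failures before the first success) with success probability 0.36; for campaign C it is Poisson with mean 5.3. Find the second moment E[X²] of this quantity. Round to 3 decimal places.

For each component E[X²] = Var + (mean)², giving A: 6.327; B: 8.09877; C: 33.39.
Overall E[X²] = 0.37·6.327 + 0.24·8.09877 + 0.39·33.39 = 17.3068.

17.307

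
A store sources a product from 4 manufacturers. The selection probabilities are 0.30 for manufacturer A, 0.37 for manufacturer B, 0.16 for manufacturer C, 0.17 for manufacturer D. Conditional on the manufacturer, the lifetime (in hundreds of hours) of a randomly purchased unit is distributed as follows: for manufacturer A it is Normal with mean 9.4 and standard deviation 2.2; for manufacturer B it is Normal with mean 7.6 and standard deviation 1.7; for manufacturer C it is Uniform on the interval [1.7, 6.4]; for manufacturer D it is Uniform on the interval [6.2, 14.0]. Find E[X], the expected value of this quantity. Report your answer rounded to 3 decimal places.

Component means — A: 9.4; B: 7.6; C: 4.05; D: 10.1.
E[X] = 0.3·9.4 + 0.37·7.6 + 0.16·4.05 + 0.17·10.1 = 7.997.

7.997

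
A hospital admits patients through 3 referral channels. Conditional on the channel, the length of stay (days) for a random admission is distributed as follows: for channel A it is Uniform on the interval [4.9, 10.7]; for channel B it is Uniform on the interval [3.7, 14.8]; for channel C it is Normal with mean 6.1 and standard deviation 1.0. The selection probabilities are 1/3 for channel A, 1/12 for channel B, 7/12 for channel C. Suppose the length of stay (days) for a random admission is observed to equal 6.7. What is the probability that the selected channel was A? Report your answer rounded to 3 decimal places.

Likelihoods f(6.7 | ·): A: 0.172414; B: 0.0900901; C: 0.333225.
Posterior ∝ prior × likelihood. Numerator for A: 0.333333·0.172414 = 0.0574713.
Normalizing constant: 0.333333·0.172414 + 0.0833333·0.0900901 + 0.583333·0.333225 = 0.25936.
P(A | observation) = 0.0574713 / 0.25936 = 0.221589.

0.222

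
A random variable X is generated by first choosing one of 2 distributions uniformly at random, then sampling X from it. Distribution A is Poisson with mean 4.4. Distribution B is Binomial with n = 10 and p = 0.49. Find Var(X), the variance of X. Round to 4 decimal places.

3.5120

Per component, A: μ=4.4, E[X²]=23.76; B: μ=4.9, E[X²]=26.509.
E[X] = 0.5·4.4 + 0.5·4.9 = 4.65.
E[X²] = 0.5·23.76 + 0.5·26.509 = 25.1345.
Var(X) = E[X²] − (E[X])² = 25.1345 − 21.6225 = 3.512.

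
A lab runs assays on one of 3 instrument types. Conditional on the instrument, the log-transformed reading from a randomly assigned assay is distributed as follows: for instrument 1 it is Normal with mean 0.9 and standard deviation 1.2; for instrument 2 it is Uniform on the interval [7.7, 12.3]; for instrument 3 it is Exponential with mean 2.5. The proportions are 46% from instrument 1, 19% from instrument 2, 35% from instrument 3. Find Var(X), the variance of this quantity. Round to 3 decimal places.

Per component, 1: μ=0.9, E[X²]=2.25; 2: μ=10, E[X²]=101.763; 3: μ=2.5, E[X²]=12.5.
E[X] = 0.46·0.9 + 0.19·10 + 0.35·2.5 = 3.189.
E[X²] = 0.46·2.25 + 0.19·101.763 + 0.35·12.5 = 24.745.
Var(X) = E[X²] − (E[X])² = 24.745 − 10.1697 = 14.5753.

14.575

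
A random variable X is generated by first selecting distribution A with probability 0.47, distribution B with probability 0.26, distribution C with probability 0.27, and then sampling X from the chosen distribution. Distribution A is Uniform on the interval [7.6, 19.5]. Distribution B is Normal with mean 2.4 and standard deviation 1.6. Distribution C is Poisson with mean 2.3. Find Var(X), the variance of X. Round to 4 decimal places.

38.0867

Per component, A: μ=13.55, E[X²]=195.403; B: μ=2.4, E[X²]=8.32; C: μ=2.3, E[X²]=7.59.
E[X] = 0.47·13.55 + 0.26·2.4 + 0.27·2.3 = 7.6135.
E[X²] = 0.47·195.403 + 0.26·8.32 + 0.27·7.59 = 96.0521.
Var(X) = E[X²] − (E[X])² = 96.0521 − 57.9654 = 38.0867.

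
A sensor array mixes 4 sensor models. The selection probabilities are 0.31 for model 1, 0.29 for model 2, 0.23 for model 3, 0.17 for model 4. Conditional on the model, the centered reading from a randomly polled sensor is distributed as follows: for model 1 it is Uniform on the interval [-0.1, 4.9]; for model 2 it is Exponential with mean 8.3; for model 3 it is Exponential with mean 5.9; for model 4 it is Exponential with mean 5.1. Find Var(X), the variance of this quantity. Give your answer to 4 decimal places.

Per component, 1: μ=2.4, E[X²]=7.84333; 2: μ=8.3, E[X²]=137.78; 3: μ=5.9, E[X²]=69.62; 4: μ=5.1, E[X²]=52.02.
E[X] = 0.31·2.4 + 0.29·8.3 + 0.23·5.9 + 0.17·5.1 = 5.375.
E[X²] = 0.31·7.84333 + 0.29·137.78 + 0.23·69.62 + 0.17·52.02 = 67.2436.
Var(X) = E[X²] − (E[X])² = 67.2436 − 28.8906 = 38.353.

38.3530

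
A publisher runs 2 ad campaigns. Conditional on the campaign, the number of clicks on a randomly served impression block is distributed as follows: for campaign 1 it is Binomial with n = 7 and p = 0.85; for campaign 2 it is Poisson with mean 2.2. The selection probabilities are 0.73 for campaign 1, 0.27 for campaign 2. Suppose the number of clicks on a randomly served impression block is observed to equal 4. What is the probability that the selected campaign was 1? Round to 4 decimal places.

0.6065

Likelihoods P(X=4 | ·): 1: 0.061662; 2: 0.108151.
Posterior ∝ prior × likelihood. Numerator for 1: 0.73·0.061662 = 0.0450133.
Normalizing constant: 0.73·0.061662 + 0.27·0.108151 = 0.0742141.
P(1 | observation) = 0.0450133 / 0.0742141 = 0.606532.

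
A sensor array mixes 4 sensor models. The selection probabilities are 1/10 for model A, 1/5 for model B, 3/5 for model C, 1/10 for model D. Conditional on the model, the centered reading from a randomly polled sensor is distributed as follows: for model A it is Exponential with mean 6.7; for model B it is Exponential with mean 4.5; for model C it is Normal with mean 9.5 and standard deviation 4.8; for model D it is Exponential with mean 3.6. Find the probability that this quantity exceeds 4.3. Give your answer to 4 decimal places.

Conditional on each model, P(X > 4.3): A: 0.526349; B: 0.384598; C: 0.86067; D: 0.302872.
By total probability, P(X > 4.3) = 0.1·0.526349 + 0.2·0.384598 + 0.6·0.86067 + 0.1·0.302872 = 0.676244.

0.6762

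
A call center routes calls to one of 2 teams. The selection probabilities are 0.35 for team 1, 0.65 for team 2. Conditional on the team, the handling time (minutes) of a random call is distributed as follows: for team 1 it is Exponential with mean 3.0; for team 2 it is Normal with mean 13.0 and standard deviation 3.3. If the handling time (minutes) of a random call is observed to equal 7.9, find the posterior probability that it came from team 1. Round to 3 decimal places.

Likelihoods f(7.9 | ·): 1: 0.0239462; 2: 0.0366231.
Posterior ∝ prior × likelihood. Numerator for 1: 0.35·0.0239462 = 0.00838117.
Normalizing constant: 0.35·0.0239462 + 0.65·0.0366231 = 0.0321862.
P(1 | observation) = 0.00838117 / 0.0321862 = 0.260396.

0.260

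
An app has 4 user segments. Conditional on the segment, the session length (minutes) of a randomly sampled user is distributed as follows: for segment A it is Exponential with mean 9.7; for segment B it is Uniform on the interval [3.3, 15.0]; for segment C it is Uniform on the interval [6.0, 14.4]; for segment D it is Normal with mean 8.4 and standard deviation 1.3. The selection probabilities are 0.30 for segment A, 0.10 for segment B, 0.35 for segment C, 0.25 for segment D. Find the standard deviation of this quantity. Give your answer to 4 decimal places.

5.6874

Per component, A: μ=9.7, E[X²]=188.18; B: μ=9.15, E[X²]=95.13; C: μ=10.2, E[X²]=109.92; D: μ=8.4, E[X²]=72.25.
E[X] = 0.3·9.7 + 0.1·9.15 + 0.35·10.2 + 0.25·8.4 = 9.495.
E[X²] = 0.3·188.18 + 0.1·95.13 + 0.35·109.92 + 0.25·72.25 = 122.501.
Var(X) = E[X²] − (E[X])² = 122.501 − 90.155 = 32.3465.
SD(X) = √32.3465 = 5.6874.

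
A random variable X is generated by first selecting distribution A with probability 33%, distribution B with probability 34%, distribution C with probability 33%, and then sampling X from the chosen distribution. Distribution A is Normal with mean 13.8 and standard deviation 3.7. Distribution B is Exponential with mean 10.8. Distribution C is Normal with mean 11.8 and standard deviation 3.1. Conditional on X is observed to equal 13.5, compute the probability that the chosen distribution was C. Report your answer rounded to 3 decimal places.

Likelihoods f(13.5 | ·): A: 0.107468; B: 0.0265282; C: 0.110725.
Posterior ∝ prior × likelihood. Numerator for C: 0.33·0.110725 = 0.0365393.
Normalizing constant: 0.33·0.107468 + 0.34·0.0265282 + 0.33·0.110725 = 0.0810234.
P(C | observation) = 0.0365393 / 0.0810234 = 0.450972.

0.451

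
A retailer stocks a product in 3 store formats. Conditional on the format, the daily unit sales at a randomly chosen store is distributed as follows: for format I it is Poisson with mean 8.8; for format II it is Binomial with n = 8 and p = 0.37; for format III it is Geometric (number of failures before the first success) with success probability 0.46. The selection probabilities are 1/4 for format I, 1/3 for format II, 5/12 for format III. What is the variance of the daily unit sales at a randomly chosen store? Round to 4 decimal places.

Per component, I: μ=8.8, E[X²]=86.24; II: μ=2.96, E[X²]=10.6264; III: μ=1.17391, E[X²]=3.93006.
E[X] = 0.25·8.8 + 0.333333·2.96 + 0.416667·1.17391 = 3.6758.
E[X²] = 0.25·86.24 + 0.333333·10.6264 + 0.416667·3.93006 = 26.7397.
Var(X) = E[X²] − (E[X])² = 26.7397 − 13.5115 = 13.2282.

13.2282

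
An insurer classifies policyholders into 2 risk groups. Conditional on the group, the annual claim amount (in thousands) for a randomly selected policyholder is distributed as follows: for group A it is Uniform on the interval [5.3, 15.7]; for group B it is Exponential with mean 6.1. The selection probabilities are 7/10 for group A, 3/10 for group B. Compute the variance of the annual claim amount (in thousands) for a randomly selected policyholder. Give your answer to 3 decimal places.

Per component, A: μ=10.5, E[X²]=119.263; B: μ=6.1, E[X²]=74.42.
E[X] = 0.7·10.5 + 0.3·6.1 = 9.18.
E[X²] = 0.7·119.263 + 0.3·74.42 = 105.81.
Var(X) = E[X²] − (E[X])² = 105.81 − 84.2724 = 21.5379.

21.538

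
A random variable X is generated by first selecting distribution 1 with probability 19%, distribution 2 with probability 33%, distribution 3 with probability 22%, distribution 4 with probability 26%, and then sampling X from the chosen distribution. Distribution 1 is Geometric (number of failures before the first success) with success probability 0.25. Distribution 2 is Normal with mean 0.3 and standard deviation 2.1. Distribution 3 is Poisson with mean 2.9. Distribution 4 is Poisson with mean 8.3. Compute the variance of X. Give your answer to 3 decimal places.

16.026

Per component, 1: μ=3, E[X²]=21; 2: μ=0.3, E[X²]=4.5; 3: μ=2.9, E[X²]=11.31; 4: μ=8.3, E[X²]=77.19.
E[X] = 0.19·3 + 0.33·0.3 + 0.22·2.9 + 0.26·8.3 = 3.465.
E[X²] = 0.19·21 + 0.33·4.5 + 0.22·11.31 + 0.26·77.19 = 28.0326.
Var(X) = E[X²] − (E[X])² = 28.0326 − 12.0062 = 16.0264.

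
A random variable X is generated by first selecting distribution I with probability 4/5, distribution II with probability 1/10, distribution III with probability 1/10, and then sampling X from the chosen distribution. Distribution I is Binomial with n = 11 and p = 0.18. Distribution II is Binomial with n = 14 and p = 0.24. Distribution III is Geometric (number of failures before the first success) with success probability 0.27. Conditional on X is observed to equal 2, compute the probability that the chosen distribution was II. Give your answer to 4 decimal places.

Likelihoods P(X=2 | ·): I: 0.298698; II: 0.194638; III: 0.143883.
Posterior ∝ prior × likelihood. Numerator for II: 0.1·0.194638 = 0.0194638.
Normalizing constant: 0.8·0.298698 + 0.1·0.194638 + 0.1·0.143883 = 0.272811.
P(II | observation) = 0.0194638 / 0.272811 = 0.0713454.

0.0713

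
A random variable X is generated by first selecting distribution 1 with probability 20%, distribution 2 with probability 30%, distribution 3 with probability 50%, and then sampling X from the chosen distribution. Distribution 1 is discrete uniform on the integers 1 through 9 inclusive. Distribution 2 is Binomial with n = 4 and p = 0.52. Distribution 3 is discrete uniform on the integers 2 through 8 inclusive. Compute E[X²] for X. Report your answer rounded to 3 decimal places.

For each component E[X²] = Var + (mean)², giving 1: 31.6667; 2: 5.3248; 3: 29.
Overall E[X²] = 0.2·31.6667 + 0.3·5.3248 + 0.5·29 = 22.4308.

22.431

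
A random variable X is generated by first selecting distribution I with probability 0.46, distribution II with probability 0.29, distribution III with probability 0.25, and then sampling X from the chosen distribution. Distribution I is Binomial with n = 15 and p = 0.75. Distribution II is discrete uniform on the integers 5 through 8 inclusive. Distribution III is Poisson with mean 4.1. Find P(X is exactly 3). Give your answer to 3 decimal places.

0.048

Conditional on each component, P(X = 3): I: 1.14413e-05; II: 0; III: 0.190368.
By total probability, P(X = 3) = 0.46·1.14413e-05 + 0.29·0 + 0.25·0.190368 = 0.0475972.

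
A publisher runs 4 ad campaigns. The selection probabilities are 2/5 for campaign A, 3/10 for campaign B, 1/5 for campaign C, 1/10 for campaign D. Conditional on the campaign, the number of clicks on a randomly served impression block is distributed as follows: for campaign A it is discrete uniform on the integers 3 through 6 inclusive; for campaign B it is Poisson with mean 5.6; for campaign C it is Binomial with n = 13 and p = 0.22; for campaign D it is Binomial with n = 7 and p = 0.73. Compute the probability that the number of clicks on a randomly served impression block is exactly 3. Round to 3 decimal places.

Conditional on each campaign, P(X = 3): A: 0.25; B: 0.108234; C: 0.253852; D: 0.0723589.
By total probability, P(X = 3) = 0.4·0.25 + 0.3·0.108234 + 0.2·0.253852 + 0.1·0.0723589 = 0.190476.

0.190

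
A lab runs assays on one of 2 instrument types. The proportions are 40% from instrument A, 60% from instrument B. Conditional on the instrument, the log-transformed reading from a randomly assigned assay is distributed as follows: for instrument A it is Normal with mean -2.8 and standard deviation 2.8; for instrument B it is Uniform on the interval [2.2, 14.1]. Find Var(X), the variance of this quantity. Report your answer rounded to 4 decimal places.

38.9931

Per component, A: μ=-2.8, E[X²]=15.68; B: μ=8.15, E[X²]=78.2233.
E[X] = 0.4·-2.8 + 0.6·8.15 = 3.77.
E[X²] = 0.4·15.68 + 0.6·78.2233 = 53.206.
Var(X) = E[X²] − (E[X])² = 53.206 − 14.2129 = 38.9931.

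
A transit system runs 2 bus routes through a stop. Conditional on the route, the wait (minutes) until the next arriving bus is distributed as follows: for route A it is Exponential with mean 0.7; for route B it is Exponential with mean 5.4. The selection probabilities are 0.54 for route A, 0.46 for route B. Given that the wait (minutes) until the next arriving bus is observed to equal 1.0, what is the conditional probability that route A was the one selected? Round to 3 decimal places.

Likelihoods f(1.0 | ·): A: 0.342359; B: 0.15388.
Posterior ∝ prior × likelihood. Numerator for A: 0.54·0.342359 = 0.184874.
Normalizing constant: 0.54·0.342359 + 0.46·0.15388 = 0.255658.
P(A | observation) = 0.184874 / 0.255658 = 0.723128.

0.723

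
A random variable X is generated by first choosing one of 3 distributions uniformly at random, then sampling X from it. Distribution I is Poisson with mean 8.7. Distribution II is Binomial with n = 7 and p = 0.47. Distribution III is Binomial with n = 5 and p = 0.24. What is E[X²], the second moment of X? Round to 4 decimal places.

33.1033

For each component E[X²] = Var + (mean)², giving I: 84.39; II: 12.5678; III: 2.352.
Overall E[X²] = 0.333333·84.39 + 0.333333·12.5678 + 0.333333·2.352 = 33.1033.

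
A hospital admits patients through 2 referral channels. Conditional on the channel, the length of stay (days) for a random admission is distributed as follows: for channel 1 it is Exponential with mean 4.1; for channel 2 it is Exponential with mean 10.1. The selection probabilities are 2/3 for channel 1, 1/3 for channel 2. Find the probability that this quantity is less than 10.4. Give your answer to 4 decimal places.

0.8282

Conditional on each channel, P(X < 10.4): 1: 0.920864; 2: 0.642887.
By total probability, P(X < 10.4) = 0.666667·0.920864 + 0.333333·0.642887 = 0.828205.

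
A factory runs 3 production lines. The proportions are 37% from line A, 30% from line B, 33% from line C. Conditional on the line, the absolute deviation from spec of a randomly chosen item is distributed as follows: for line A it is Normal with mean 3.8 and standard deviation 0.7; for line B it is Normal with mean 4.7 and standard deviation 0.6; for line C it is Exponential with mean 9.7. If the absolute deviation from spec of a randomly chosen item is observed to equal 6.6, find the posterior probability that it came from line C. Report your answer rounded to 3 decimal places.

0.925

Likelihoods f(6.6 | ·): A: 0.000191186; B: 0.00441829; C: 0.052207.
Posterior ∝ prior × likelihood. Numerator for C: 0.33·0.052207 = 0.0172283.
Normalizing constant: 0.37·0.000191186 + 0.3·0.00441829 + 0.33·0.052207 = 0.0186245.
P(C | observation) = 0.0172283 / 0.0186245 = 0.925033.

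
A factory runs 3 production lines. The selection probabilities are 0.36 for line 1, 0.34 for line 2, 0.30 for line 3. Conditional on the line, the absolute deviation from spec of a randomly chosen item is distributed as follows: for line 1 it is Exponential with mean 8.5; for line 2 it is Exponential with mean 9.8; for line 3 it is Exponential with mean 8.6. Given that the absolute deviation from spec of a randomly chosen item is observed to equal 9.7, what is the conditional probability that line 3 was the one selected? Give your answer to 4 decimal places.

0.2994

Likelihoods f(9.7 | ·): 1: 0.0375815; 2: 0.0379237; 3: 0.0376407.
Posterior ∝ prior × likelihood. Numerator for 3: 0.3·0.0376407 = 0.0112922.
Normalizing constant: 0.36·0.0375815 + 0.34·0.0379237 + 0.3·0.0376407 = 0.0377156.
P(3 | observation) = 0.0112922 / 0.0377156 = 0.299404.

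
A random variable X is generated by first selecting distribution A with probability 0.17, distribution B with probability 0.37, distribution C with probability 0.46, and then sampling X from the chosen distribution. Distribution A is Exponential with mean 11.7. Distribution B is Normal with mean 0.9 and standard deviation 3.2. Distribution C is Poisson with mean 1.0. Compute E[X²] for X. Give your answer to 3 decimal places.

51.551

For each component E[X²] = Var + (mean)², giving A: 273.78; B: 11.05; C: 2.
Overall E[X²] = 0.17·273.78 + 0.37·11.05 + 0.46·2 = 51.5511.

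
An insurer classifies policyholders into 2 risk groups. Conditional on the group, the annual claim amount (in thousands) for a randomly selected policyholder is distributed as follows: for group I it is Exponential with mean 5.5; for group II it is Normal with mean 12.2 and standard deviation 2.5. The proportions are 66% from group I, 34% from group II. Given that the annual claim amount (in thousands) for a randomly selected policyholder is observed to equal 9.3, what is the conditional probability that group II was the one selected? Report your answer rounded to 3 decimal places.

0.556

Likelihoods f(9.3 | ·): I: 0.0335185; II: 0.0814286.
Posterior ∝ prior × likelihood. Numerator for II: 0.34·0.0814286 = 0.0276857.
Normalizing constant: 0.66·0.0335185 + 0.34·0.0814286 = 0.0498079.
P(II | observation) = 0.0276857 / 0.0498079 = 0.555849.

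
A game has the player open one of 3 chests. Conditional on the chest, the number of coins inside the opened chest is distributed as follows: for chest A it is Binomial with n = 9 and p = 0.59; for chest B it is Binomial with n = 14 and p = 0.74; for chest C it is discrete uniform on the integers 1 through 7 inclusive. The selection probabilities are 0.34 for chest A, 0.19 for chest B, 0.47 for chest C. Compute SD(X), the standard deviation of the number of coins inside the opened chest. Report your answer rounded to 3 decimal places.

Per component, A: μ=5.31, E[X²]=30.3732; B: μ=10.36, E[X²]=110.023; C: μ=4, E[X²]=20.
E[X] = 0.34·5.31 + 0.19·10.36 + 0.47·4 = 5.6538.
E[X²] = 0.34·30.3732 + 0.19·110.023 + 0.47·20 = 40.6313.
Var(X) = E[X²] − (E[X])² = 40.6313 − 31.9655 = 8.66584.
SD(X) = √8.66584 = 2.94378.

2.944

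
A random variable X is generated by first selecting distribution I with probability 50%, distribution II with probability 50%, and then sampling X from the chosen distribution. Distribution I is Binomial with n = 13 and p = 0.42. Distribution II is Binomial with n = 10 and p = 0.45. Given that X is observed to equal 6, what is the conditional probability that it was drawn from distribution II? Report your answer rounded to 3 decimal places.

Likelihoods P(X=6 | ·): I: 0.207974; II: 0.159568.
Posterior ∝ prior × likelihood. Numerator for II: 0.5·0.159568 = 0.0797839.
Normalizing constant: 0.5·0.207974 + 0.5·0.159568 = 0.183771.
P(II | observation) = 0.0797839 / 0.183771 = 0.434149.

0.434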